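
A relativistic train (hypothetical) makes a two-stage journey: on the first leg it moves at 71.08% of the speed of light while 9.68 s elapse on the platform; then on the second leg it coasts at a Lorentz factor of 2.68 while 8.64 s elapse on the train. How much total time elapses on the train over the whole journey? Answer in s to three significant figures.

Leg 1: β = 0.7108; γ = 1/√(1 − 0.7108²) = 1/√0.4948 = 1.422; τ_1 = 9.68/1.422 = 6.809 s.
Leg 2: 8.64 s is already measured on the train.
Total: 6.809 + 8.640 s.

τ = 15.4 s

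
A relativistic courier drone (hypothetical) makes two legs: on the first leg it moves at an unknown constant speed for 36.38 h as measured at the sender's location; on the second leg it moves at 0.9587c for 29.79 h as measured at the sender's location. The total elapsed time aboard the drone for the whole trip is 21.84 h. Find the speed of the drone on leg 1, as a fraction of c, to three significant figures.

β = 0.930

Leg 1: speed unknown; τ_1 = 36.38/γ_1.
Leg 2: γ = 1/√(1 − 0.9587²) = 1/√0.08089 = 3.516; τ_2 = 29.79/3.516 = 8.473 h.
Total proper time: τ_1 + 8.473 = 21.84, so τ_1 = 21.84 − 8.473 = 13.37 h.
γ_1 = 36.38/13.37 = 2.722; β = √(1 − 1/γ²) = √0.8650.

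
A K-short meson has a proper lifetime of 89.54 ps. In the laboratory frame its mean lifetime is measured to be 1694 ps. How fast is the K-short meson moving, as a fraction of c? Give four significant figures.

γ = Δt/τ₀ = 1694/89.54 = 18.92
β = √(1 − 1/γ²) = √(1 − 0.002794) = √0.9972

v = 0.9986c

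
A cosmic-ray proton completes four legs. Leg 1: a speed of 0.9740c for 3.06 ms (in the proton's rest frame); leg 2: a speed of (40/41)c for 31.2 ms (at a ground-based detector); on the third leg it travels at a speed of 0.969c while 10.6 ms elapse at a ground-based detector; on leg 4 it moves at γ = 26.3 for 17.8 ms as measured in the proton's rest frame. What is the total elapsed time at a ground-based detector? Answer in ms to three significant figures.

Leg 1: γ = 1/√(1 − 0.9740²) = 1/√0.05132 = 4.414; Δt_1 = 4.414 × 3.06 = 13.51 ms.
Leg 2: 31.2 ms is already measured at a ground-based detector.
Leg 3: 10.6 ms is already measured at a ground-based detector.
Leg 4: γ = 26.3; Δt_4 = 26.30 × 17.8 = 468.1 ms.
Total: 13.51 + 31.20 + 10.60 + 468.1 ms.

Δt = 523 ms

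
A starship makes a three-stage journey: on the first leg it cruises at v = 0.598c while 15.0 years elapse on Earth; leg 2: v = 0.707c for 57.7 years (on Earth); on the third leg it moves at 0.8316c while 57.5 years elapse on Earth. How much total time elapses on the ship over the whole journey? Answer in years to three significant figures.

τ = 84.8 years

Leg 1: γ = 1/√(1 − 0.598²) = 1/√0.6424 = 1.248; τ_1 = 15.0/1.248 = 12.02 years.
Leg 2: γ = 1/√(1 − 0.707²) = 1/√0.5002 = 1.414; τ_2 = 57.7/1.414 = 40.81 years.
Leg 3: γ = 1/√(1 − 0.8316²) = 1/√0.3084 = 1.801; τ_3 = 57.5/1.801 = 31.93 years.
Total: 12.02 + 40.81 + 31.93 years.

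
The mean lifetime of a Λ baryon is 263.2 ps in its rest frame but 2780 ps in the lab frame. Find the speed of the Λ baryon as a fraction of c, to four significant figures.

γ = Δt/τ₀ = 2780/263.2 = 10.56
β = √(1 − 1/γ²) = √(1 − 0.008964) = √0.9910

v = 0.9955c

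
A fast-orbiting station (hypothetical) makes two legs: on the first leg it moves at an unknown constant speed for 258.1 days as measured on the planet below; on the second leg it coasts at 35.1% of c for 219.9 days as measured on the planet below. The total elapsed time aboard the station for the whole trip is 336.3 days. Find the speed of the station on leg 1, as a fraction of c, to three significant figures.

Leg 1: speed unknown; τ_1 = 258.1/γ_1.
Leg 2: β = 0.351; γ = 1/√(1 − 0.351²) = 1/√0.8768 = 1.068; τ_2 = 219.9/1.068 = 205.9 days.
Total proper time: τ_1 + 205.9 = 336.3, so τ_1 = 336.3 − 205.9 = 130.4 days.
γ_1 = 258.1/130.4 = 1.979; β = √(1 − 1/γ²) = √0.7448.

β = 0.863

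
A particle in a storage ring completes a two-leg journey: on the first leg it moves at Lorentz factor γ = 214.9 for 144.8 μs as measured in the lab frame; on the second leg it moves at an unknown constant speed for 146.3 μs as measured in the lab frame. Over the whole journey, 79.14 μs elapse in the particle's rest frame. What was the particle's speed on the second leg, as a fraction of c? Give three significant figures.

β = 0.844

Leg 1: γ = 214.9; τ_1 = 144.8/214.9 = 0.6738 μs.
Leg 2: speed unknown; τ_2 = 146.3/γ_2.
Total proper time: 0.6738 + τ_2 = 79.14, so τ_2 = 79.14 − 0.6738 = 78.47 μs.
γ_2 = 146.3/78.47 = 1.864; β = √(1 − 1/γ²) = √0.7123.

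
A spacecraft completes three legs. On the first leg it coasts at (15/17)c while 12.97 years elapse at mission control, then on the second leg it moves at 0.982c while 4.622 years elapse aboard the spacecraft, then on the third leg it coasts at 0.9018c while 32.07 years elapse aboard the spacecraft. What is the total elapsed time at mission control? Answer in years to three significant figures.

Δt = 112 years

Leg 1: 12.97 years is already measured at mission control.
Leg 2: γ = 1/√(1 − 0.982²) = 1/√0.03568 = 5.294; Δt_2 = 5.294 × 4.622 = 24.47 years.
Leg 3: γ = 1/√(1 − 0.9018²) = 1/√0.1868 = 2.314; Δt_3 = 2.314 × 32.07 = 74.21 years.
Total: 12.97 + 24.47 + 74.21 years.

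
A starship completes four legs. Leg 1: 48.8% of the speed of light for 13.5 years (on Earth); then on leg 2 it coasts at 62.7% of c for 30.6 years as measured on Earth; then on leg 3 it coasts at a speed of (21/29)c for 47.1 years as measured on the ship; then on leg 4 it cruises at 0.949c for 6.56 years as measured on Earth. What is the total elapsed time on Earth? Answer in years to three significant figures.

Leg 1: 13.5 years is already measured on Earth.
Leg 2: 30.6 years is already measured on Earth.
Leg 3: γ = 1/√(1 − (21/29)²) = 29/20 = 1.450; Δt_3 = 1.450 × 47.1 = 68.30 years.
Leg 4: 6.56 years is already measured on Earth.
Total: 13.50 + 30.60 + 68.30 + 6.560 years.

Δt = 119 years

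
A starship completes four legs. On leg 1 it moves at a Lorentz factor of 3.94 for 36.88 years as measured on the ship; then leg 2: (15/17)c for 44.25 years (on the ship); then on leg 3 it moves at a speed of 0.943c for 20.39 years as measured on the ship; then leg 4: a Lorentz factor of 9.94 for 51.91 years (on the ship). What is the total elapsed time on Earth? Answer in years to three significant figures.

Leg 1: γ = 3.94; Δt_1 = 3.940 × 36.88 = 145.3 years.
Leg 2: γ = 1/√(1 − (15/17)²) = 17/8 = 2.125; Δt_2 = 2.125 × 44.25 = 94.03 years.
Leg 3: γ = 1/√(1 − 0.943²) = 1/√0.1108 = 3.005; Δt_3 = 3.005 × 20.39 = 61.27 years.
Leg 4: γ = 9.94; Δt_4 = 9.940 × 51.91 = 516.0 years.
Total: 145.3 + 94.03 + 61.27 + 516.0 years.

Δt = 817 years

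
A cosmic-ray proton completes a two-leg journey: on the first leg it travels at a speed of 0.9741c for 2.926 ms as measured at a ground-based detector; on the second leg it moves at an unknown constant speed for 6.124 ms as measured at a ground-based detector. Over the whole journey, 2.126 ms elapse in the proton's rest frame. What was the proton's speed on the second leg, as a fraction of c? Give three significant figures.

β = 0.971

Leg 1: γ = 1/√(1 − 0.9741²) = 1/√0.05113 = 4.422; τ_1 = 2.926/4.422 = 0.6616 ms.
Leg 2: speed unknown; τ_2 = 6.124/γ_2.
Total proper time: 0.6616 + τ_2 = 2.126, so τ_2 = 2.126 − 0.6616 = 1.464 ms.
γ_2 = 6.124/1.464 = 4.182; β = √(1 − 1/γ²) = √0.9428.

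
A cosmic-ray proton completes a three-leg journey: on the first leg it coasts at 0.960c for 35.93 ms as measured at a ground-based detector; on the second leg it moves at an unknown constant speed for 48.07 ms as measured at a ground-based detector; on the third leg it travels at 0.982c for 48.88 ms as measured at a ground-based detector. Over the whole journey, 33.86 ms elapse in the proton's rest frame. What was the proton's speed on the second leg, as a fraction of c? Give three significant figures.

β = 0.953

Leg 1: γ = 1/√(1 − 0.960²) = 25/7 ≈ 3.571; τ_1 = 35.93/3.571 = 10.06 ms.
Leg 2: speed unknown; τ_2 = 48.07/γ_2.
Leg 3: γ = 1/√(1 − 0.982²) = 1/√0.03568 = 5.294; τ_3 = 48.88/5.294 = 9.232 ms.
Total proper time: 10.06 + τ_2 + 9.232 = 33.86, so τ_2 = 33.86 − 19.29 = 14.57 ms.
γ_2 = 48.07/14.57 = 3.300; β = √(1 − 1/γ²) = √0.9082.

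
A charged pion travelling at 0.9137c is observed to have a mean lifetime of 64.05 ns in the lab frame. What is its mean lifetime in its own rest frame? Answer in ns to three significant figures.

γ = 1/√(1 − 0.9137²) = 1/√0.1652 = 2.461
The lab-frame lifetime is the dilated interval; the proper lifetime is τ₀ = Δt/γ = 64.05/2.461 ns.

τ₀ = 26.0 ns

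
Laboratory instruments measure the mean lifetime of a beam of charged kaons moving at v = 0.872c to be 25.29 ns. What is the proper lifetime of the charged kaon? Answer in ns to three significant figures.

γ = 1/√(1 − 0.872²) = 1/√0.2396 = 2.043
The lab-frame lifetime is the dilated interval; the proper lifetime is τ₀ = Δt/γ = 25.29/2.043 ns.

τ₀ = 12.4 ns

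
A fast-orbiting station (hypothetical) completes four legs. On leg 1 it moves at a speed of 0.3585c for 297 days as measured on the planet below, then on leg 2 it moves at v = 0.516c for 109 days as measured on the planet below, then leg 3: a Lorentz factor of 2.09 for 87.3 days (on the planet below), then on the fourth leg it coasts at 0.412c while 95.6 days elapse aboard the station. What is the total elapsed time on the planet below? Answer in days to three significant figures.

Δt = 598 days

Leg 1: 297 days is already measured on the planet below.
Leg 2: 109 days is already measured on the planet below.
Leg 3: 87.3 days is already measured on the planet below.
Leg 4: γ = 1/√(1 − 0.412²) = 1/√0.8303 = 1.097; Δt_4 = 1.097 × 95.6 = 104.9 days.
Total: 297.0 + 109.0 + 87.30 + 104.9 days.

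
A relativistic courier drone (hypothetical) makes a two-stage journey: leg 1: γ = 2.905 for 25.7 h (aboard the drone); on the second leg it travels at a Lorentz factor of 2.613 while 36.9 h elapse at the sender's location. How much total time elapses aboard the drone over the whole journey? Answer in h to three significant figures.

τ = 39.8 h

Leg 1: 25.7 h is already measured aboard the drone.
Leg 2: γ = 2.613; τ_2 = 36.9/2.613 = 14.12 h.
Total: 25.70 + 14.12 h.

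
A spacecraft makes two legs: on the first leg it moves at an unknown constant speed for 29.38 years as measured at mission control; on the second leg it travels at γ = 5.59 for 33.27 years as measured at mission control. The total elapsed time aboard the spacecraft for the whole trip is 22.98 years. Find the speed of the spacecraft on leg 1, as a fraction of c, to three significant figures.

β = 0.815

Leg 1: speed unknown; τ_1 = 29.38/γ_1.
Leg 2: γ = 5.59; τ_2 = 33.27/5.590 = 5.952 years.
Total proper time: τ_1 + 5.952 = 22.98, so τ_1 = 22.98 − 5.952 = 17.03 years.
γ_1 = 29.38/17.03 = 1.725; β = √(1 − 1/γ²) = √0.6641.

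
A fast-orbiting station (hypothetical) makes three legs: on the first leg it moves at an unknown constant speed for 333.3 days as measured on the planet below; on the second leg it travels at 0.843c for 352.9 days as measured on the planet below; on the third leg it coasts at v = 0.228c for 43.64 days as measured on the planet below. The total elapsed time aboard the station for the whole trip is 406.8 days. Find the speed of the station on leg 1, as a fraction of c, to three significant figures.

β = 0.852

Leg 1: speed unknown; τ_1 = 333.3/γ_1.
Leg 2: γ = 1/√(1 − 0.843²) = 1/√0.2894 = 1.859; τ_2 = 352.9/1.859 = 189.8 days.
Leg 3: γ = 1/√(1 − 0.228²) = 1/√0.9480 = 1.027; τ_3 = 43.64/1.027 = 42.49 days.
Total proper time: τ_1 + 189.8 + 42.49 = 406.8, so τ_1 = 406.8 − 232.3 = 174.5 days.
γ_1 = 333.3/174.5 = 1.910; β = √(1 − 1/γ²) = √0.7260.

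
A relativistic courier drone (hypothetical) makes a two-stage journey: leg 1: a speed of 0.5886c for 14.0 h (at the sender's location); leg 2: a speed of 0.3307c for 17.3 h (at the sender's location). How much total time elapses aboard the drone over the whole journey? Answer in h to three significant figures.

τ = 27.6 h

Leg 1: γ = 1/√(1 − 0.5886²) = 1/√0.6536 = 1.237; τ_1 = 14.0/1.237 = 11.32 h.
Leg 2: γ = 1/√(1 − 0.3307²) = 1/√0.8906 = 1.060; τ_2 = 17.3/1.060 = 16.33 h.
Total: 11.32 + 16.33 h.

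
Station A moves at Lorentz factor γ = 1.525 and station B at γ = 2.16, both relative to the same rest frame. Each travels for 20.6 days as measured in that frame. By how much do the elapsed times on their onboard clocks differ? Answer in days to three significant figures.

A: γ = 1.525; τ_A = 20.6/1.525 = 13.51 days.
B: γ = 2.16; τ_B = 20.6/2.160 = 9.537 days.

|τ_A − τ_B| = 3.97 days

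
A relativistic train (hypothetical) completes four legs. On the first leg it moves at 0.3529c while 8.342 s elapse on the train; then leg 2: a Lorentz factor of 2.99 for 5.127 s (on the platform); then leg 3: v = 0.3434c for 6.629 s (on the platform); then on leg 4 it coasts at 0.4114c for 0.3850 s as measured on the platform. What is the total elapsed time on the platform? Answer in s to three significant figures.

Leg 1: γ = 1/√(1 − 0.3529²) = 1/√0.8755 = 1.069; Δt_1 = 1.069 × 8.342 = 8.916 s.
Leg 2: 5.127 s is already measured on the platform.
Leg 3: 6.629 s is already measured on the platform.
Leg 4: 0.3850 s is already measured on the platform.
Total: 8.916 + 5.127 + 6.629 + 0.3850 s.

Δt = 21.1 s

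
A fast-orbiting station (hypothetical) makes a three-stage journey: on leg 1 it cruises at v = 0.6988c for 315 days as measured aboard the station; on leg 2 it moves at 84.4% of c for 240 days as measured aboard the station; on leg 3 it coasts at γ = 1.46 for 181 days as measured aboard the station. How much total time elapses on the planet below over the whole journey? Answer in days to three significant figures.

Leg 1: γ = 1/√(1 − 0.6988²) = 1/√0.5117 = 1.398; Δt_1 = 1.398 × 315 = 440.4 days.
Leg 2: β = 0.844; γ = 1/√(1 − 0.844²) = 1/√0.2877 = 1.864; Δt_2 = 1.864 × 240 = 447.5 days.
Leg 3: γ = 1.46; Δt_3 = 1.460 × 181 = 264.3 days.
Total: 440.4 + 447.5 + 264.3 days.

Δt = 1150 days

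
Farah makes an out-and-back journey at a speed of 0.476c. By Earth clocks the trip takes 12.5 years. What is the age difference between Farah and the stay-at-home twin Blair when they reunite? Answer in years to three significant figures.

γ = 1/√(1 − 0.476²) = 1/√0.7734 = 1.137
Farah's elapsed proper time: τ = 12.5/1.137 = 10.99 years.
Age gap = Δt − τ = 12.5 − 10.99 years.

Δt − τ = 1.51 years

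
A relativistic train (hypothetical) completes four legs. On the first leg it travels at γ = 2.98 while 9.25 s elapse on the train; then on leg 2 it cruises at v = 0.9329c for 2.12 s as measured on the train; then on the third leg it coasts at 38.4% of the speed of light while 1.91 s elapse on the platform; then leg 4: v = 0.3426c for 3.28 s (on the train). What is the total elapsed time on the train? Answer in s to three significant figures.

Leg 1: 9.25 s is already measured on the train.
Leg 2: 2.12 s is already measured on the train.
Leg 3: β = 0.384; γ = 1/√(1 − 0.384²) = 1/√0.8525 = 1.083; τ_3 = 1.91/1.083 = 1.764 s.
Leg 4: 3.28 s is already measured on the train.
Total: 9.250 + 2.120 + 1.764 + 3.280 s.

τ = 16.4 s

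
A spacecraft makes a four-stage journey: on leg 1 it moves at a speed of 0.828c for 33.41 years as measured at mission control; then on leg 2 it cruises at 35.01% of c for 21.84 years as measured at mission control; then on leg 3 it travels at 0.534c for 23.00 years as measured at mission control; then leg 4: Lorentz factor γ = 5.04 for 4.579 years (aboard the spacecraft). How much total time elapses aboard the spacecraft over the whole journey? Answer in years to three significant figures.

τ = 63.2 years

Leg 1: γ = 1/√(1 − 0.828²) = 1/√0.3144 = 1.783; τ_1 = 33.41/1.783 = 18.73 years.
Leg 2: β = 0.3501; γ = 1/√(1 − 0.3501²) = 1/√0.8774 = 1.068; τ_2 = 21.84/1.068 = 20.46 years.
Leg 3: γ = 1/√(1 − 0.534²) = 1/√0.7148 = 1.183; τ_3 = 23.00/1.183 = 19.45 years.
Leg 4: 4.579 years is already measured aboard the spacecraft.
Total: 18.73 + 20.46 + 19.45 + 4.579 years.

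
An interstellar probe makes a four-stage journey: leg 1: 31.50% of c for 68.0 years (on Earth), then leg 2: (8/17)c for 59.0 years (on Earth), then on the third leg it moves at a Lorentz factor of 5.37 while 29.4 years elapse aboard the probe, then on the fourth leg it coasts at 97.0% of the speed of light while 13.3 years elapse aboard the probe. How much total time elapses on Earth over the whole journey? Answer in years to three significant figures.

Leg 1: 68.0 years is already measured on Earth.
Leg 2: 59.0 years is already measured on Earth.
Leg 3: γ = 5.37; Δt_3 = 5.370 × 29.4 = 157.9 years.
Leg 4: β = 0.970; γ = 1/√(1 − 0.970²) = 1/√0.05910 = 4.113; Δt_4 = 4.113 × 13.3 = 54.71 years.
Total: 68.00 + 59.00 + 157.9 + 54.71 years.

Δt = 340 years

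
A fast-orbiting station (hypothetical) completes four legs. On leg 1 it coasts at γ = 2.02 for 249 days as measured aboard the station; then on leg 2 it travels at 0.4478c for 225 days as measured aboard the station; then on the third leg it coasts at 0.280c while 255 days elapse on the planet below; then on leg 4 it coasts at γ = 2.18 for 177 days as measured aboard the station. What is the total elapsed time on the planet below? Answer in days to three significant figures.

Δt = 1400 days

Leg 1: γ = 2.02; Δt_1 = 2.020 × 249 = 503.0 days.
Leg 2: γ = 1/√(1 − 0.4478²) = 1/√0.7995 = 1.118; Δt_2 = 1.118 × 225 = 251.6 days.
Leg 3: 255 days is already measured on the planet below.
Leg 4: γ = 2.18; Δt_4 = 2.180 × 177 = 385.9 days.
Total: 503.0 + 251.6 + 255.0 + 385.9 days.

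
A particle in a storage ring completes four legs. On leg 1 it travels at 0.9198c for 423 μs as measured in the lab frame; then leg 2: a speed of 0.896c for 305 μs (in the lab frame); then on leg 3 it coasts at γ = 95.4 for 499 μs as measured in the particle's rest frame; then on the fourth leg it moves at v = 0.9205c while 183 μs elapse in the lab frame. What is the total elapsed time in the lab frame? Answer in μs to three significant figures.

Leg 1: 423 μs is already measured in the lab frame.
Leg 2: 305 μs is already measured in the lab frame.
Leg 3: γ = 95.4; Δt_3 = 95.40 × 499 = 4.760×10⁴ μs.
Leg 4: 183 μs is already measured in the lab frame.
Total: 423.0 + 305.0 + 4.760×10⁴ + 183.0 μs.

Δt = 4.85×10⁴ μs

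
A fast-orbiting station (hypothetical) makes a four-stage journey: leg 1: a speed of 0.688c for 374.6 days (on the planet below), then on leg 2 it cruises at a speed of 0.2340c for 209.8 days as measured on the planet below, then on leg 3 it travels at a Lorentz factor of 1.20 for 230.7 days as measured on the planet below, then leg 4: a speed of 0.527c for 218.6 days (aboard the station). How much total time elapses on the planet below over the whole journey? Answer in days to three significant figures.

Leg 1: 374.6 days is already measured on the planet below.
Leg 2: 209.8 days is already measured on the planet below.
Leg 3: 230.7 days is already measured on the planet below.
Leg 4: γ = 1/√(1 − 0.527²) = 1/√0.7223 = 1.177; Δt_4 = 1.177 × 218.6 = 257.2 days.
Total: 374.6 + 209.8 + 230.7 + 257.2 days.

Δt = 1070 days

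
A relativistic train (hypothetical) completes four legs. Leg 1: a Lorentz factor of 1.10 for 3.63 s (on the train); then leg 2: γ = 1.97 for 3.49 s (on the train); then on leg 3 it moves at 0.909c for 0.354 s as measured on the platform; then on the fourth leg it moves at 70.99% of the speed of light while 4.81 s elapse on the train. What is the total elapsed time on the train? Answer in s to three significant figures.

τ = 12.1 s

Leg 1: 3.63 s is already measured on the train.
Leg 2: 3.49 s is already measured on the train.
Leg 3: γ = 1/√(1 − 0.909²) = 1/√0.1737 = 2.399; τ_3 = 0.354/2.399 = 0.1475 s.
Leg 4: 4.81 s is already measured on the train.
Total: 3.630 + 3.490 + 0.1475 + 4.810 s.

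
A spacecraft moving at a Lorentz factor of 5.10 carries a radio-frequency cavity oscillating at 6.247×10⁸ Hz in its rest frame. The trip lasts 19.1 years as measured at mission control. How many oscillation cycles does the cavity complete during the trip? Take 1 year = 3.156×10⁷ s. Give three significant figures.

γ = 5.10
The oscillator's own cycle count is N = f × τ where τ is the proper time aboard the spacecraft. τ = Δt/γ = 19.1/5.100 = 3.745 years = 1.182×10⁸ s.
N = 6.247×10⁸ × 1.182×10⁸ = 7.384×10¹⁶.

N = 7.38×10¹⁶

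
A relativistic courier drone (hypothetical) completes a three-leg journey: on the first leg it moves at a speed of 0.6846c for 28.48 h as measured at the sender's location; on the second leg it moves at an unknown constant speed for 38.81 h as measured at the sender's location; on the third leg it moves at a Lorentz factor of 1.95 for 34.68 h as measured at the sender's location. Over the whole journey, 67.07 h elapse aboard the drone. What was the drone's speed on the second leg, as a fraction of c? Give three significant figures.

Leg 1: γ = 1/√(1 − 0.6846²) = 1/√0.5313 = 1.372; τ_1 = 28.48/1.372 = 20.76 h.
Leg 2: speed unknown; τ_2 = 38.81/γ_2.
Leg 3: γ = 1.95; τ_3 = 34.68/1.950 = 17.78 h.
Total proper time: 20.76 + τ_2 + 17.78 = 67.07, so τ_2 = 67.07 − 38.54 = 28.53 h.
γ_2 = 38.81/28.53 = 1.361; β = √(1 − 1/γ²) = √0.4598.

β = 0.678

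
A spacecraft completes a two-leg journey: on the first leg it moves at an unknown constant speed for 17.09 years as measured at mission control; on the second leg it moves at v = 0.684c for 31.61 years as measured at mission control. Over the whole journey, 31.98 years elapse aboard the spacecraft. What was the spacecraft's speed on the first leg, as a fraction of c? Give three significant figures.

Leg 1: speed unknown; τ_1 = 17.09/γ_1.
Leg 2: γ = 1/√(1 − 0.684²) = 1/√0.5321 = 1.371; τ_2 = 31.61/1.371 = 23.06 years.
Total proper time: τ_1 + 23.06 = 31.98, so τ_1 = 31.98 − 23.06 = 8.921 years.
γ_1 = 17.09/8.921 = 1.916; β = √(1 − 1/γ²) = √0.7275.

β = 0.853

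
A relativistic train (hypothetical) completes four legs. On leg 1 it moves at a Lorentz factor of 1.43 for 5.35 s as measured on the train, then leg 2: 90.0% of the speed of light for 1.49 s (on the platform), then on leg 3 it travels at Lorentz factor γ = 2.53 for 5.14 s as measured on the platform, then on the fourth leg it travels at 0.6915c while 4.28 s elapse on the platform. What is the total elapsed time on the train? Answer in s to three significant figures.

τ = 11.1 s

Leg 1: 5.35 s is already measured on the train.
Leg 2: β = 0.900; γ = 1/√(1 − 0.900²) = 1/√0.1900 = 2.294; τ_2 = 1.49/2.294 = 0.6495 s.
Leg 3: γ = 2.53; τ_3 = 5.14/2.530 = 2.032 s.
Leg 4: γ = 1/√(1 − 0.6915²) = 1/√0.5218 = 1.384; τ_4 = 4.28/1.384 = 3.092 s.
Total: 5.350 + 0.6495 + 2.032 + 3.092 s.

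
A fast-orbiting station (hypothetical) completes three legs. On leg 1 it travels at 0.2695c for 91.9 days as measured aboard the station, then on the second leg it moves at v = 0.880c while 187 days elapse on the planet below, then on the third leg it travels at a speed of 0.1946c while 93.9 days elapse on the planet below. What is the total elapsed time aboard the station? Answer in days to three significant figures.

τ = 273 days

Leg 1: 91.9 days is already measured aboard the station.
Leg 2: γ = 1/√(1 − 0.880²) = 1/√0.2256 = 2.105; τ_2 = 187/2.105 = 88.82 days.
Leg 3: γ = 1/√(1 − 0.1946²) = 1/√0.9621 = 1.019; τ_3 = 93.9/1.019 = 92.10 days.
Total: 91.90 + 88.82 + 92.10 days.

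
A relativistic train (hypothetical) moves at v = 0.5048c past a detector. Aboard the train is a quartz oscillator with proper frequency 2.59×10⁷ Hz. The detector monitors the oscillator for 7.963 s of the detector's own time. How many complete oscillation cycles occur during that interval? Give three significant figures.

γ = 1/√(1 − 0.5048²) = 1/√0.7452 = 1.158
During 7.963 s of lab time, the oscillator's proper time advances by τ = Δt/γ = 7.963/1.158 = 6.874 s = 6.874×10⁰ s.
N = f × τ = 2.59×10⁷ × 6.874×10⁰ = 1.780×10⁸.

N = 1.78×10⁸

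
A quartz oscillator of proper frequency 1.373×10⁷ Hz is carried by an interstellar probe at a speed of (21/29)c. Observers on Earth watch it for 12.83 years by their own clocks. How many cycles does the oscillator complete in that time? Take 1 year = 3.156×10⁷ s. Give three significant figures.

γ = 1/√(1 − (21/29)²) = 29/20 = 1.450
During 12.83 years of lab time, the oscillator's proper time advances by τ = Δt/γ = 12.83/1.450 = 8.848 years = 2.793×10⁸ s.
N = f × τ = 1.373×10⁷ × 2.793×10⁸ = 3.834×10¹⁵.

N = 3.83×10¹⁵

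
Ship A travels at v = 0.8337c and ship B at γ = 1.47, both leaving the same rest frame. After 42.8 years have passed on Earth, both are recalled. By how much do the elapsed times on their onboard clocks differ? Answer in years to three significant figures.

A: γ = 1/√(1 − 0.8337²) = 1/√0.3049 = 1.811; τ_A = 42.8/1.811 = 23.63 years.
B: γ = 1.47; τ_B = 42.8/1.470 = 29.12 years.

|τ_A − τ_B| = 5.48 years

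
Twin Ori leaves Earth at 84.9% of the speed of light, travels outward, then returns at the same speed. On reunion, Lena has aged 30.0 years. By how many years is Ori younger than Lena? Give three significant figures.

Δt − τ = 14.1 years

β = 0.849; γ = 1/√(1 − 0.849²) = 1/√0.2792 = 1.893
Ori's elapsed proper time: τ = 30.0/1.893 = 15.85 years.
Age gap = Δt − τ = 30.0 − 15.85 years.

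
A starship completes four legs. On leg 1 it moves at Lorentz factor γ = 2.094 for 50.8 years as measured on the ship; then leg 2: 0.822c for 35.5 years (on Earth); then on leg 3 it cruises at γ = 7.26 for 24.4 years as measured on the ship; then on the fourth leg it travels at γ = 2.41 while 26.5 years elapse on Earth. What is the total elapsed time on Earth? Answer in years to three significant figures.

Δt = 346 years

Leg 1: γ = 2.094; Δt_1 = 2.094 × 50.8 = 106.4 years.
Leg 2: 35.5 years is already measured on Earth.
Leg 3: γ = 7.26; Δt_3 = 7.260 × 24.4 = 177.1 years.
Leg 4: 26.5 years is already measured on Earth.
Total: 106.4 + 35.50 + 177.1 + 26.50 years.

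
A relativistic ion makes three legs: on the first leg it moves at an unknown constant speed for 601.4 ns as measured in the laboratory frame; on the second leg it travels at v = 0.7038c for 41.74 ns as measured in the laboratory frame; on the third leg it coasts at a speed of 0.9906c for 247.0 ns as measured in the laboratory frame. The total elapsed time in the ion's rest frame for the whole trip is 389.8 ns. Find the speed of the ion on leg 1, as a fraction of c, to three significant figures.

β = 0.840

Leg 1: speed unknown; τ_1 = 601.4/γ_1.
Leg 2: γ = 1/√(1 − 0.7038²) = 1/√0.5047 = 1.408; τ_2 = 41.74/1.408 = 29.65 ns.
Leg 3: γ = 1/√(1 − 0.9906²) = 1/√0.01871 = 7.310; τ_3 = 247.0/7.310 = 33.79 ns.
Total proper time: τ_1 + 29.65 + 33.79 = 389.8, so τ_1 = 389.8 − 63.44 = 326.4 ns.
γ_1 = 601.4/326.4 = 1.843; β = √(1 − 1/γ²) = √0.7055.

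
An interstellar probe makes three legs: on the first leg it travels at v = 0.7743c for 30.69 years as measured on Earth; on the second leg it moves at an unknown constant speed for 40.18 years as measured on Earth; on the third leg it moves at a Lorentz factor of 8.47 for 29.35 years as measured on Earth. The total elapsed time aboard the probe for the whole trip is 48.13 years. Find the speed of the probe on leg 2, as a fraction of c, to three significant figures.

β = 0.778

Leg 1: γ = 1/√(1 − 0.7743²) = 1/√0.4005 = 1.580; τ_1 = 30.69/1.580 = 19.42 years.
Leg 2: speed unknown; τ_2 = 40.18/γ_2.
Leg 3: γ = 8.47; τ_3 = 29.35/8.470 = 3.465 years.
Total proper time: 19.42 + τ_2 + 3.465 = 48.13, so τ_2 = 48.13 − 22.89 = 25.24 years.
γ_2 = 40.18/25.24 = 1.592; β = √(1 − 1/γ²) = √0.6053.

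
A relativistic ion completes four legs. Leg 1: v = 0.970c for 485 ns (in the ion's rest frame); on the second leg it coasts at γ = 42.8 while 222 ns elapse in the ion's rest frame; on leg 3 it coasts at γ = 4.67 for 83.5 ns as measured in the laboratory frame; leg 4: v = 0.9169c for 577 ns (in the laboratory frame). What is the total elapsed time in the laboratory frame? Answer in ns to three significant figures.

Δt = 1.22×10⁴ ns

Leg 1: γ = 1/√(1 − 0.970²) = 1/√0.05910 = 4.113; Δt_1 = 4.113 × 485 = 1995 ns.
Leg 2: γ = 42.8; Δt_2 = 42.80 × 222 = 9502 ns.
Leg 3: 83.5 ns is already measured in the laboratory frame.
Leg 4: 577 ns is already measured in the laboratory frame.
Total: 1995 + 9502 + 83.50 + 577.0 ns.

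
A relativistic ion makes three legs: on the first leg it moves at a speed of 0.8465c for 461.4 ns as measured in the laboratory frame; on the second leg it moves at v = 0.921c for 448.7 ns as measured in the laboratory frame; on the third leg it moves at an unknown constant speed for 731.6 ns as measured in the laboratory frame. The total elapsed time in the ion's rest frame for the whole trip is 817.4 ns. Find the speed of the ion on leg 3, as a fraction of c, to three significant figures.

Leg 1: γ = 1/√(1 − 0.8465²) = 1/√0.2834 = 1.878; τ_1 = 461.4/1.878 = 245.6 ns.
Leg 2: γ = 1/√(1 − 0.921²) = 1/√0.1518 = 2.567; τ_2 = 448.7/2.567 = 174.8 ns.
Leg 3: speed unknown; τ_3 = 731.6/γ_3.
Total proper time: 245.6 + 174.8 + τ_3 = 817.4, so τ_3 = 817.4 − 420.4 = 397.0 ns.
γ_3 = 731.6/397.0 = 1.843; β = √(1 − 1/γ²) = √0.7056.

β = 0.840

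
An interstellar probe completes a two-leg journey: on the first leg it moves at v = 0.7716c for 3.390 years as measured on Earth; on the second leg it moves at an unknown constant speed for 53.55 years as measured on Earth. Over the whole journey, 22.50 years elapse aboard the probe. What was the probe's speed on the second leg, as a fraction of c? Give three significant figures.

Leg 1: γ = 1/√(1 − 0.7716²) = 1/√0.4046 = 1.572; τ_1 = 3.390/1.572 = 2.156 years.
Leg 2: speed unknown; τ_2 = 53.55/γ_2.
Total proper time: 2.156 + τ_2 = 22.50, so τ_2 = 22.50 − 2.156 = 20.34 years.
γ_2 = 53.55/20.34 = 2.632; β = √(1 − 1/γ²) = √0.8557.

β = 0.925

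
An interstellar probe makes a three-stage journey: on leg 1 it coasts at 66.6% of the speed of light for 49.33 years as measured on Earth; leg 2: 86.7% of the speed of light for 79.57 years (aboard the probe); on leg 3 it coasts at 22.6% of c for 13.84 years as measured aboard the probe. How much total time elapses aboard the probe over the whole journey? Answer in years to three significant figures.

τ = 130 years

Leg 1: β = 0.666; γ = 1/√(1 − 0.666²) = 1/√0.5564 = 1.341; τ_1 = 49.33/1.341 = 36.80 years.
Leg 2: 79.57 years is already measured aboard the probe.
Leg 3: 13.84 years is already measured aboard the probe.
Total: 36.80 + 79.57 + 13.84 years.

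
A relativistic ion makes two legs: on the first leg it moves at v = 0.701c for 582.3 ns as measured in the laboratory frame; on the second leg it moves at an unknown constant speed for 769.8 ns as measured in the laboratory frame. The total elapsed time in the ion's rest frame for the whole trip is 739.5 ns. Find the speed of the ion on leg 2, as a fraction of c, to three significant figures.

Leg 1: γ = 1/√(1 − 0.701²) = 1/√0.5086 = 1.402; τ_1 = 582.3/1.402 = 415.3 ns.
Leg 2: speed unknown; τ_2 = 769.8/γ_2.
Total proper time: 415.3 + τ_2 = 739.5, so τ_2 = 739.5 − 415.3 = 324.2 ns.
γ_2 = 769.8/324.2 = 2.374; β = √(1 − 1/γ²) = √0.8226.

β = 0.907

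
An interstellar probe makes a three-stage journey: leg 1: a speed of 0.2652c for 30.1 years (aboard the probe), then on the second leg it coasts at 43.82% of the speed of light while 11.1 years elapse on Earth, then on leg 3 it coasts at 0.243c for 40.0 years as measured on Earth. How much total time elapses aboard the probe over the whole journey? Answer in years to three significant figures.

Leg 1: 30.1 years is already measured aboard the probe.
Leg 2: β = 0.4382; γ = 1/√(1 − 0.4382²) = 1/√0.8080 = 1.112; τ_2 = 11.1/1.112 = 9.978 years.
Leg 3: γ = 1/√(1 − 0.243²) = 1/√0.9410 = 1.031; τ_3 = 40.0/1.031 = 38.80 years.
Total: 30.10 + 9.978 + 38.80 years.

τ = 78.9 years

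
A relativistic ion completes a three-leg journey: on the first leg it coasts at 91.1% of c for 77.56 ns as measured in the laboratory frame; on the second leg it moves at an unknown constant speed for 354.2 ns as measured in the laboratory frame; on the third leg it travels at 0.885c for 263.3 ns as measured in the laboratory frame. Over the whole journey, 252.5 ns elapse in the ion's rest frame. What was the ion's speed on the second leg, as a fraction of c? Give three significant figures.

β = 0.961

Leg 1: β = 0.911; γ = 1/√(1 − 0.911²) = 1/√0.1701 = 2.425; τ_1 = 77.56/2.425 = 31.99 ns.
Leg 2: speed unknown; τ_2 = 354.2/γ_2.
Leg 3: γ = 1/√(1 − 0.885²) = 1/√0.2168 = 2.148; τ_3 = 263.3/2.148 = 122.6 ns.
Total proper time: 31.99 + τ_2 + 122.6 = 252.5, so τ_2 = 252.5 − 154.6 = 97.92 ns.
γ_2 = 354.2/97.92 = 3.617; β = √(1 − 1/γ²) = √0.9236.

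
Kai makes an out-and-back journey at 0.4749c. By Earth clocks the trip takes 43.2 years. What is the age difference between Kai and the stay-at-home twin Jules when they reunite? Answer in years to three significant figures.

Δt − τ = 5.18 years

γ = 1/√(1 − 0.4749²) = 1/√0.7745 = 1.136
Kai's elapsed proper time: τ = 43.2/1.136 = 38.02 years.
Age gap = Δt − τ = 43.2 − 38.02 years.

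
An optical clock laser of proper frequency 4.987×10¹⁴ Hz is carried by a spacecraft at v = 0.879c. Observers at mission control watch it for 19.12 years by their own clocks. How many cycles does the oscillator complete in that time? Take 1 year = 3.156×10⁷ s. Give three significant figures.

γ = 1/√(1 − 0.879²) = 1/√0.2274 = 2.097
During 19.12 years of lab time, the oscillator's proper time advances by τ = Δt/γ = 19.12/2.097 = 9.117 years = 2.877×10⁸ s.
N = f × τ = 4.987×10¹⁴ × 2.877×10⁸ = 1.435×10²³.

N = 1.43×10²³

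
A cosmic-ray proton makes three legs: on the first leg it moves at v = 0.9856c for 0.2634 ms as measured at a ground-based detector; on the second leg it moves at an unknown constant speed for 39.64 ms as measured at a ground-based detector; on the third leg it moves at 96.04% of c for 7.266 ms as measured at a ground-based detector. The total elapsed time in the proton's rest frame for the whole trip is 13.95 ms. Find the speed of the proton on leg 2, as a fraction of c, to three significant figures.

Leg 1: γ = 1/√(1 − 0.9856²) = 1/√0.02859 = 5.914; τ_1 = 0.2634/5.914 = 0.04454 ms.
Leg 2: speed unknown; τ_2 = 39.64/γ_2.
Leg 3: β = 0.9604; γ = 1/√(1 − 0.9604²) = 1/√0.07763 = 3.589; τ_3 = 7.266/3.589 = 2.024 ms.
Total proper time: 0.04454 + τ_2 + 2.024 = 13.95, so τ_2 = 13.95 − 2.069 = 11.88 ms.
γ_2 = 39.64/11.88 = 3.336; β = √(1 − 1/γ²) = √0.9102.

β = 0.954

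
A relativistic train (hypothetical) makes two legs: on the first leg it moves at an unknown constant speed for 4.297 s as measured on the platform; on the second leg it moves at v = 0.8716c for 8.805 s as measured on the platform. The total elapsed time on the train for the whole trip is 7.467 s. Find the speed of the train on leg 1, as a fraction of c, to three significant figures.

β = 0.680

Leg 1: speed unknown; τ_1 = 4.297/γ_1.
Leg 2: γ = 1/√(1 − 0.8716²) = 1/√0.2403 = 2.040; τ_2 = 8.805/2.040 = 4.316 s.
Total proper time: τ_1 + 4.316 = 7.467, so τ_1 = 7.467 − 4.316 = 3.151 s.
γ_1 = 4.297/3.151 = 1.364; β = √(1 − 1/γ²) = √0.4624.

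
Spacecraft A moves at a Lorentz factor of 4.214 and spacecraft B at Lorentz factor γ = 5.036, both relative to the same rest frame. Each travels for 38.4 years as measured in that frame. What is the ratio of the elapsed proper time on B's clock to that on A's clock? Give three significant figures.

τ_B/τ_A = 0.837

A: γ = 4.214. B: γ = 5.036.
τ_A/τ_B = γ_B/γ_A = 5.036/4.214 = 1.195, so τ_B/τ_A = 0.8368.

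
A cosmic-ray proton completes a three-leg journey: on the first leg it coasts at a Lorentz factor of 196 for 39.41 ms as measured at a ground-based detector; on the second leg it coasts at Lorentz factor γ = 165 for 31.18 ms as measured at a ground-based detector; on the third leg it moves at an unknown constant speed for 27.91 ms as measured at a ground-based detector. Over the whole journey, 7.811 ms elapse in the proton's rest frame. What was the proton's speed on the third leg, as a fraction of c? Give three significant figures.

Leg 1: γ = 196; τ_1 = 39.41/196.0 = 0.2011 ms.
Leg 2: γ = 165; τ_2 = 31.18/165.0 = 0.1890 ms.
Leg 3: speed unknown; τ_3 = 27.91/γ_3.
Total proper time: 0.2011 + 0.1890 + τ_3 = 7.811, so τ_3 = 7.811 − 0.3900 = 7.421 ms.
γ_3 = 27.91/7.421 = 3.761; β = √(1 − 1/γ²) = √0.9293.

β = 0.964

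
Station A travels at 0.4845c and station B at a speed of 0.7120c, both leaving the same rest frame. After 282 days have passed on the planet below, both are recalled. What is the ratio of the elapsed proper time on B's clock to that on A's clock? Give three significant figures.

A: γ = 1/√(1 − 0.4845²) = 1/√0.7653 = 1.143. B: γ = 1/√(1 − 0.7120²) = 1/√0.4931 = 1.424.
τ_A/τ_B = γ_B/γ_A = 1.424/1.143 = 1.246, so τ_B/τ_A = 0.8027.

τ_B/τ_A = 0.803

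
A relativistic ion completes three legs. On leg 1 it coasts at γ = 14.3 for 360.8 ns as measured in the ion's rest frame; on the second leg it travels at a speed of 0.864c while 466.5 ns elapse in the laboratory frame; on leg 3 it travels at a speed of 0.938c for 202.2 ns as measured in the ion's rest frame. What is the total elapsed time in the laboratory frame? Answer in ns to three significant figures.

Δt = 6210 ns

Leg 1: γ = 14.3; Δt_1 = 14.30 × 360.8 = 5159 ns.
Leg 2: 466.5 ns is already measured in the laboratory frame.
Leg 3: γ = 1/√(1 − 0.938²) = 1/√0.1202 = 2.885; Δt_3 = 2.885 × 202.2 = 583.3 ns.
Total: 5159 + 466.5 + 583.3 ns.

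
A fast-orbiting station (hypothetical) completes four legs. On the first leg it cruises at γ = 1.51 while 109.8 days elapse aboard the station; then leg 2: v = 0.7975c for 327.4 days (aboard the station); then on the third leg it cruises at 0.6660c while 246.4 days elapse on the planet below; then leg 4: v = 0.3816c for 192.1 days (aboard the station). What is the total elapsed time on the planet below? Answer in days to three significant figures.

Leg 1: γ = 1.51; Δt_1 = 1.510 × 109.8 = 165.8 days.
Leg 2: γ = 1/√(1 − 0.7975²) = 1/√0.3640 = 1.657; Δt_2 = 1.657 × 327.4 = 542.7 days.
Leg 3: 246.4 days is already measured on the planet below.
Leg 4: γ = 1/√(1 − 0.3816²) = 1/√0.8544 = 1.082; Δt_4 = 1.082 × 192.1 = 207.8 days.
Total: 165.8 + 542.7 + 246.4 + 207.8 days.

Δt = 1160 days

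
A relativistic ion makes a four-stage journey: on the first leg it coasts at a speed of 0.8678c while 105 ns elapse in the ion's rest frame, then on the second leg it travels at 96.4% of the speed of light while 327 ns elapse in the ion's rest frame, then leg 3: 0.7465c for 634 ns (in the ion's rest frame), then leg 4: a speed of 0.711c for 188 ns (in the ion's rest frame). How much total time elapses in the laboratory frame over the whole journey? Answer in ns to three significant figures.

Leg 1: γ = 1/√(1 − 0.8678²) = 1/√0.2469 = 2.012; Δt_1 = 2.012 × 105 = 211.3 ns.
Leg 2: β = 0.964; γ = 1/√(1 − 0.964²) = 1/√0.07070 = 3.761; Δt_2 = 3.761 × 327 = 1230 ns.
Leg 3: γ = 1/√(1 − 0.7465²) = 1/√0.4427 = 1.503; Δt_3 = 1.503 × 634 = 952.8 ns.
Leg 4: γ = 1/√(1 − 0.711²) = 1/√0.4945 = 1.422; Δt_4 = 1.422 × 188 = 267.4 ns.
Total: 211.3 + 1230 + 952.8 + 267.4 ns.

Δt = 2660 ns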